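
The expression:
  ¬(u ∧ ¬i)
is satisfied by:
  {i: True, u: False}
  {u: False, i: False}
  {u: True, i: True}


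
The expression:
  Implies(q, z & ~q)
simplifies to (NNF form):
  ~q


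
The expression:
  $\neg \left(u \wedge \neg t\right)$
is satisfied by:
  {t: True, u: False}
  {u: False, t: False}
  {u: True, t: True}


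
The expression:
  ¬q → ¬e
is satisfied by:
  {q: True, e: False}
  {e: False, q: False}
  {e: True, q: True}


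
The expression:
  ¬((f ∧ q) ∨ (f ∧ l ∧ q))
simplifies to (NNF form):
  ¬f ∨ ¬q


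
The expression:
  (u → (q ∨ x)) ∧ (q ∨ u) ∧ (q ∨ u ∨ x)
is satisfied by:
  {q: True, u: True, x: True}
  {q: True, u: True, x: False}
  {q: True, x: True, u: False}
  {q: True, x: False, u: False}
  {u: True, x: True, q: False}


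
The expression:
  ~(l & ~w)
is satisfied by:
  {w: True, l: False}
  {l: False, w: False}
  {l: True, w: True}


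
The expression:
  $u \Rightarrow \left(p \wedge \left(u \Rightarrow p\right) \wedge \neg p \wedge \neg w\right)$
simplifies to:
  $\neg u$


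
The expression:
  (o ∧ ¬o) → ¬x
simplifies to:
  True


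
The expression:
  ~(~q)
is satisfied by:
  {q: True}


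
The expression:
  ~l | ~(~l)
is always true.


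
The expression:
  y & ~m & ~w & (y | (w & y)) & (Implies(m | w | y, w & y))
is never true.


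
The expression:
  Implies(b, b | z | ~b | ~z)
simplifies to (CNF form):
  True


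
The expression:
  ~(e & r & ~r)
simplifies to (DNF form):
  True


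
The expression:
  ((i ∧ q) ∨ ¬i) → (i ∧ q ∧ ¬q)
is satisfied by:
  {i: True, q: False}


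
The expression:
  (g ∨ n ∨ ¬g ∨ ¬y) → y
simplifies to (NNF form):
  y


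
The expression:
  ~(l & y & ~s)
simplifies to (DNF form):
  s | ~l | ~y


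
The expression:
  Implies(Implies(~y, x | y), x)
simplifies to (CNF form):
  x | ~y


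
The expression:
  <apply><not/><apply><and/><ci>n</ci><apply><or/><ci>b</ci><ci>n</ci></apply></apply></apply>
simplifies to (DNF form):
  <apply><not/><ci>n</ci></apply>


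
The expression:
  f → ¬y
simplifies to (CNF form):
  ¬f ∨ ¬y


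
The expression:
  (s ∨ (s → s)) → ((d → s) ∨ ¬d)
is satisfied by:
  {s: True, d: False}
  {d: False, s: False}
  {d: True, s: True}


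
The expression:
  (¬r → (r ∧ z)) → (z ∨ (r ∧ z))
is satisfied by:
  {z: True, r: False}
  {r: False, z: False}
  {r: True, z: True}


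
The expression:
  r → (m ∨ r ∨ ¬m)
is always true.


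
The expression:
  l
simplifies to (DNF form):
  l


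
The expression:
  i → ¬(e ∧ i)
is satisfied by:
  {e: False, i: False}
  {i: True, e: False}
  {e: True, i: False}


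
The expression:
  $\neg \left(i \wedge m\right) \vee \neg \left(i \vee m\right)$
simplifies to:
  $\neg i \vee \neg m$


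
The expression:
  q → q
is always true.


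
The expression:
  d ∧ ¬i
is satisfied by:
  {d: True, i: False}


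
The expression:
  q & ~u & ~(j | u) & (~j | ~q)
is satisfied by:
  {q: True, u: False, j: False}


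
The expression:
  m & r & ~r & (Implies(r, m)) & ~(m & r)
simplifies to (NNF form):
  False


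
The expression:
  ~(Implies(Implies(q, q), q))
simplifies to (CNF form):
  ~q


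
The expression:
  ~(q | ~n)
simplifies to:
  n & ~q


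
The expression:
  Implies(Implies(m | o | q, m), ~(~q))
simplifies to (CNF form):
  (o | q) & (q | ~m)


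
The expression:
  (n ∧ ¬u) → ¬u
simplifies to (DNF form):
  True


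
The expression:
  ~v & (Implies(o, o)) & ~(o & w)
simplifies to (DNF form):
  (~o & ~v) | (~v & ~w)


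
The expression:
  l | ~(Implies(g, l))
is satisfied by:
  {l: True, g: True}
  {l: True, g: False}
  {g: True, l: False}


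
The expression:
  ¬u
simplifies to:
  ¬u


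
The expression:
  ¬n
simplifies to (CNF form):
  ¬n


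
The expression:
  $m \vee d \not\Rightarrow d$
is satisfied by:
  {m: True}


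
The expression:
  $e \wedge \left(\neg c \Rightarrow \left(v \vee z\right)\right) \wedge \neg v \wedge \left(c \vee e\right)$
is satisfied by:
  {e: True, z: True, c: True, v: False}
  {e: True, z: True, v: False, c: False}
  {e: True, c: True, v: False, z: False}


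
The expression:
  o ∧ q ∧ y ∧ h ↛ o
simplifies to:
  False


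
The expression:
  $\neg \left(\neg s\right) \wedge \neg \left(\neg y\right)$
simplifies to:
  $s \wedge y$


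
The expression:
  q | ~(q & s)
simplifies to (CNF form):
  True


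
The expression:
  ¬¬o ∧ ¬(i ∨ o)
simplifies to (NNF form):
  False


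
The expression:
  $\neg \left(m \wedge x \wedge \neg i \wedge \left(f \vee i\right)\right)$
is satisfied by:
  {i: True, m: False, x: False, f: False}
  {f: False, m: False, i: False, x: False}
  {f: True, i: True, m: False, x: False}
  {f: True, m: False, i: False, x: False}
  {x: True, i: True, f: False, m: False}
  {x: True, f: False, m: False, i: False}
  {x: True, f: True, i: True, m: False}
  {x: True, f: True, m: False, i: False}
  {i: True, m: True, x: False, f: False}
  {m: True, x: False, i: False, f: False}
  {f: True, m: True, i: True, x: False}
  {f: True, m: True, x: False, i: False}
  {i: True, m: True, x: True, f: False}
  {m: True, x: True, f: False, i: False}
  {f: True, m: True, x: True, i: True}


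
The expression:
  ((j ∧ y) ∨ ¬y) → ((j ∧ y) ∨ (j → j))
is always true.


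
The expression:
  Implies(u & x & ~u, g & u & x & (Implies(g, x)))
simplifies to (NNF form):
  True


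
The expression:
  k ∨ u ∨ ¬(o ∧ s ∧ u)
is always true.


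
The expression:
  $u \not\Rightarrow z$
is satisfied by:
  {u: True, z: False}


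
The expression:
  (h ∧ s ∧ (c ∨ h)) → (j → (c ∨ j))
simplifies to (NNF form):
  True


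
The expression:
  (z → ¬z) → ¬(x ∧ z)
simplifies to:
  True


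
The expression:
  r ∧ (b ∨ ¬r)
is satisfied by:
  {r: True, b: True}


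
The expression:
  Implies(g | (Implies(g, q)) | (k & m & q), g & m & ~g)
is never true.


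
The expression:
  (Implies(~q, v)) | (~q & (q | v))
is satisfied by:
  {q: True, v: True}
  {q: True, v: False}
  {v: True, q: False}


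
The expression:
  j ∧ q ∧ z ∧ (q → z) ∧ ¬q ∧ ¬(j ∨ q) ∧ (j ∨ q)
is never true.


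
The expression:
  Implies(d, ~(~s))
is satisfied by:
  {s: True, d: False}
  {d: False, s: False}
  {d: True, s: True}


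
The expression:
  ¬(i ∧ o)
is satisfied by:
  {o: False, i: False}
  {i: True, o: False}
  {o: True, i: False}


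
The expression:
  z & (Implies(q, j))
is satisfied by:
  {z: True, j: True, q: False}
  {z: True, j: False, q: False}
  {z: True, q: True, j: True}


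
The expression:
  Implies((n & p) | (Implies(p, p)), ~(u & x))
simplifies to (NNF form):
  ~u | ~x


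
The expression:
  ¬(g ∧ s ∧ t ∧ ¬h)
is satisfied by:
  {h: True, s: False, t: False, g: False}
  {g: False, s: False, h: False, t: False}
  {g: True, h: True, s: False, t: False}
  {g: True, s: False, h: False, t: False}
  {t: True, h: True, g: False, s: False}
  {t: True, g: False, s: False, h: False}
  {t: True, g: True, h: True, s: False}
  {t: True, g: True, s: False, h: False}
  {h: True, s: True, t: False, g: False}
  {s: True, t: False, h: False, g: False}
  {g: True, s: True, h: True, t: False}
  {g: True, s: True, t: False, h: False}
  {h: True, s: True, t: True, g: False}
  {s: True, t: True, g: False, h: False}
  {g: True, s: True, t: True, h: True}


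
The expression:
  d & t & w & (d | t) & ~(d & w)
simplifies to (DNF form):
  False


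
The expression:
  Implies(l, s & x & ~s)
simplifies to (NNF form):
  ~l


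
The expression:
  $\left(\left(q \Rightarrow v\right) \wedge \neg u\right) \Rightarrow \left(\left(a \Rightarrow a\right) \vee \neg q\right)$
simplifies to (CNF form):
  $\text{True}$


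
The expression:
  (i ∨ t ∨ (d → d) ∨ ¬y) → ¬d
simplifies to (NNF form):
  ¬d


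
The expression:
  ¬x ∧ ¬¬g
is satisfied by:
  {g: True, x: False}


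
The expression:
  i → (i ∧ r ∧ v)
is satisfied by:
  {r: True, v: True, i: False}
  {r: True, v: False, i: False}
  {v: True, r: False, i: False}
  {r: False, v: False, i: False}
  {r: True, i: True, v: True}


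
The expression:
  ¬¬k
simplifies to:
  k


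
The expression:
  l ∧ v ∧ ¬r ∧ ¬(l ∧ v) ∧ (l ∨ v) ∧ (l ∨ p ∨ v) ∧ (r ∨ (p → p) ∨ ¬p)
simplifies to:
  False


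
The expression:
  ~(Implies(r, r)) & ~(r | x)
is never true.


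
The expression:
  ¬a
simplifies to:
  ¬a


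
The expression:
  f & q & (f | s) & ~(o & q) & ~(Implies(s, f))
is never true.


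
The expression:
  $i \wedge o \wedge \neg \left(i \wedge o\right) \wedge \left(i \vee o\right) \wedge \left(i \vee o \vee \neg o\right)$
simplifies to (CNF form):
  $\text{False}$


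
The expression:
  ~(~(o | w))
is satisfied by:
  {o: True, w: True}
  {o: True, w: False}
  {w: True, o: False}


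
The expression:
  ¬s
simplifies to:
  ¬s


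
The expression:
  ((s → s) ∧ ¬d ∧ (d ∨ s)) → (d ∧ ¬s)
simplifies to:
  d ∨ ¬s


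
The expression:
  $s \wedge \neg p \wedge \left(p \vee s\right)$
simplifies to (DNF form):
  $s \wedge \neg p$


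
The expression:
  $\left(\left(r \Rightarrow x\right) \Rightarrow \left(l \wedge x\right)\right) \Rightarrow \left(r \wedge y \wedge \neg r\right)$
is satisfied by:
  {r: False, l: False, x: False}
  {x: True, r: False, l: False}
  {l: True, r: False, x: False}
  {x: True, r: True, l: False}


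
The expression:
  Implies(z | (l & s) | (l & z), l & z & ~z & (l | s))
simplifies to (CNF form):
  ~z & (~l | ~s)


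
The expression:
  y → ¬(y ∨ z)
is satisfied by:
  {y: False}


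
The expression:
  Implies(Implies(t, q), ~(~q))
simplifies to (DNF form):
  q | t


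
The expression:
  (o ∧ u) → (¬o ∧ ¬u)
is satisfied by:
  {u: False, o: False}
  {o: True, u: False}
  {u: True, o: False}


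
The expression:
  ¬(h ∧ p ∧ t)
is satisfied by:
  {p: False, t: False, h: False}
  {h: True, p: False, t: False}
  {t: True, p: False, h: False}
  {h: True, t: True, p: False}
  {p: True, h: False, t: False}
  {h: True, p: True, t: False}
  {t: True, p: True, h: False}


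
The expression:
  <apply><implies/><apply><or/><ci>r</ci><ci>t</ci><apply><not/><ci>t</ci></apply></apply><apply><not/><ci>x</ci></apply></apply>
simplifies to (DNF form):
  <apply><not/><ci>x</ci></apply>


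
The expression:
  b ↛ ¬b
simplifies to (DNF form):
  b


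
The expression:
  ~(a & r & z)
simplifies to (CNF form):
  ~a | ~r | ~z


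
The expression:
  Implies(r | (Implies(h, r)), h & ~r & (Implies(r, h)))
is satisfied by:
  {h: True, r: False}


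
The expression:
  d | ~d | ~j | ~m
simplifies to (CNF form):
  True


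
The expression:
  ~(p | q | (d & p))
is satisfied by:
  {q: False, p: False}


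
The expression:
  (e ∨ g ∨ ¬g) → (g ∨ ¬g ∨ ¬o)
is always true.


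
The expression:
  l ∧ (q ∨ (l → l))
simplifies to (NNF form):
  l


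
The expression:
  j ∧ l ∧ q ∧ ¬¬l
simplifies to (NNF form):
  j ∧ l ∧ q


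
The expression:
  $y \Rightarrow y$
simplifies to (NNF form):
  $\text{True}$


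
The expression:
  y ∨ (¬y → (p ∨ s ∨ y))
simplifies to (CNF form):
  p ∨ s ∨ y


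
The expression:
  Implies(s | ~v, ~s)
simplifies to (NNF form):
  ~s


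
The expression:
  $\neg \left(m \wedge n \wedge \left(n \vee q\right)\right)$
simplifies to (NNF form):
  $\neg m \vee \neg n$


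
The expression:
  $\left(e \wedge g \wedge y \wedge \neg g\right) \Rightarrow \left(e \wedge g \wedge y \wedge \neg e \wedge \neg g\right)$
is always true.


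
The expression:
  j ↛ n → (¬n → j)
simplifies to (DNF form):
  True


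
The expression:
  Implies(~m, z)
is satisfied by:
  {z: True, m: True}
  {z: True, m: False}
  {m: True, z: False}


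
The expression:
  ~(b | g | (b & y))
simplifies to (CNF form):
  ~b & ~g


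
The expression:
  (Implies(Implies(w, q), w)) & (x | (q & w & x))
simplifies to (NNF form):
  w & x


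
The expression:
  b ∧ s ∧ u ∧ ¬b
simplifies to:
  False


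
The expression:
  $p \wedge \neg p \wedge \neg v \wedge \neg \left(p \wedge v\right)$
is never true.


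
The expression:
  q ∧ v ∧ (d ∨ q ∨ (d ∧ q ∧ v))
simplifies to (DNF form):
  q ∧ v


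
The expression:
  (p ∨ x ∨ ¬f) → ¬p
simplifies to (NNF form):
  ¬p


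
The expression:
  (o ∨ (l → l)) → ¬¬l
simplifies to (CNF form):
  l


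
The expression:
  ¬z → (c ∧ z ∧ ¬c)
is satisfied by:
  {z: True}


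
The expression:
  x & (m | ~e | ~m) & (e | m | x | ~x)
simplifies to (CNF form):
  x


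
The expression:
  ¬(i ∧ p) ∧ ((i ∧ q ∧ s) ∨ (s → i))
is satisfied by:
  {s: False, p: False, i: False}
  {i: True, s: False, p: False}
  {p: True, s: False, i: False}
  {i: True, s: True, p: False}


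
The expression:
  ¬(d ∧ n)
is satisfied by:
  {d: False, n: False}
  {n: True, d: False}
  {d: True, n: False}


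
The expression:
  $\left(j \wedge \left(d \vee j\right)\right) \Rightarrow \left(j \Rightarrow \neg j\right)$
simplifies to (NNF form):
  $\neg j$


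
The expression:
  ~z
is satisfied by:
  {z: False}


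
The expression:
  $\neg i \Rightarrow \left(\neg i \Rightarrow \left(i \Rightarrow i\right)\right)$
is always true.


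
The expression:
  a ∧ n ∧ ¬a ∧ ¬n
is never true.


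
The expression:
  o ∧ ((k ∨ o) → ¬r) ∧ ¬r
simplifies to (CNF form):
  o ∧ ¬r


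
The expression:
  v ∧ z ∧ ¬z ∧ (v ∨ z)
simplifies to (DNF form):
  False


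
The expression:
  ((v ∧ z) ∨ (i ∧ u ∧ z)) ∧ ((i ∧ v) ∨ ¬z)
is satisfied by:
  {z: True, i: True, v: True}


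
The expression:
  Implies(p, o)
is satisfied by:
  {o: True, p: False}
  {p: False, o: False}
  {p: True, o: True}


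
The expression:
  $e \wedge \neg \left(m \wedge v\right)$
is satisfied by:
  {e: True, m: False, v: False}
  {v: True, e: True, m: False}
  {m: True, e: True, v: False}


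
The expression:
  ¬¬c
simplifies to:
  c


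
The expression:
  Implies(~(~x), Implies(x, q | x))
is always true.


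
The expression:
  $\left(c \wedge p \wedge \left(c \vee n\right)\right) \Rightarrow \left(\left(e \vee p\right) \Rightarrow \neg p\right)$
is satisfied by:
  {p: False, c: False}
  {c: True, p: False}
  {p: True, c: False}


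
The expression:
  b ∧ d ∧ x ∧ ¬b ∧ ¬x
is never true.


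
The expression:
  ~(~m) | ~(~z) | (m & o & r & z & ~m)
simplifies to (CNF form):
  m | z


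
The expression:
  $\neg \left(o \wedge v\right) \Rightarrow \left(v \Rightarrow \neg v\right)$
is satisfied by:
  {o: True, v: False}
  {v: False, o: False}
  {v: True, o: True}


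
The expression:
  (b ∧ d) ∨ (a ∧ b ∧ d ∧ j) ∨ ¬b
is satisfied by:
  {d: True, b: False}
  {b: False, d: False}
  {b: True, d: True}


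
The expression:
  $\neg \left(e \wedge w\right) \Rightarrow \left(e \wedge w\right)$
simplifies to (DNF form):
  $e \wedge w$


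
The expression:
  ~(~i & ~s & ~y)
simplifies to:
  i | s | y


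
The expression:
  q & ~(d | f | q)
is never true.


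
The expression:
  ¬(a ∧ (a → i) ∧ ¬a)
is always true.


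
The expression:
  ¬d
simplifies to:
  ¬d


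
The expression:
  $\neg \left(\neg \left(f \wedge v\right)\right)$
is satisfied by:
  {f: True, v: True}


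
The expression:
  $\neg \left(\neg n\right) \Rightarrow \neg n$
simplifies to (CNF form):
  $\neg n$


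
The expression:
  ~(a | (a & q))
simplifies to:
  ~a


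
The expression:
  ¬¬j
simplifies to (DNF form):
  j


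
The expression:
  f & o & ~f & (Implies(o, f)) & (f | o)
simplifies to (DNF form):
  False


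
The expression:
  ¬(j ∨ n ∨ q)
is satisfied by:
  {n: False, q: False, j: False}


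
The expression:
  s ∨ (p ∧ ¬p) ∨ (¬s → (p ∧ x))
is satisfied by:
  {x: True, s: True, p: True}
  {x: True, s: True, p: False}
  {s: True, p: True, x: False}
  {s: True, p: False, x: False}
  {x: True, p: True, s: False}


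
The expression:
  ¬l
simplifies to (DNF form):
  ¬l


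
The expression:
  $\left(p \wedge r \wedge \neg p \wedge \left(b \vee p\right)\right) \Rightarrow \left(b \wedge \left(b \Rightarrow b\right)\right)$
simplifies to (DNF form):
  $\text{True}$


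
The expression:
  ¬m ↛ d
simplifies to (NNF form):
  d ∨ ¬m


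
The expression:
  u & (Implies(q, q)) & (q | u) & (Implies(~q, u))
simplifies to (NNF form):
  u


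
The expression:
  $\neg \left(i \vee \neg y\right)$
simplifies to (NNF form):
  $y \wedge \neg i$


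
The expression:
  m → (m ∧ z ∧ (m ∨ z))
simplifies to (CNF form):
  z ∨ ¬m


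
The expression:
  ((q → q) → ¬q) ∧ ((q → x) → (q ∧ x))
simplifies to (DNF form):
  False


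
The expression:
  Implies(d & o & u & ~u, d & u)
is always true.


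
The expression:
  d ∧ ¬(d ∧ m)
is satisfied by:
  {d: True, m: False}


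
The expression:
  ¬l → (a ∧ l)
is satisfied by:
  {l: True}


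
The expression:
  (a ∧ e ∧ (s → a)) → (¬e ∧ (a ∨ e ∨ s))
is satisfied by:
  {e: False, a: False}
  {a: True, e: False}
  {e: True, a: False}


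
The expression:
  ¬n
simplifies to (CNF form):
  ¬n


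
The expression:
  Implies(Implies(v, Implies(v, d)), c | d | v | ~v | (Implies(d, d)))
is always true.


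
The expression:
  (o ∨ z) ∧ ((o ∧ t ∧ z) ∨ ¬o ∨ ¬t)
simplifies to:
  z ∨ (o ∧ ¬t)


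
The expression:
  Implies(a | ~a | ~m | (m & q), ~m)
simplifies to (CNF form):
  ~m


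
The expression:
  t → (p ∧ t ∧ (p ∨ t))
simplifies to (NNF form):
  p ∨ ¬t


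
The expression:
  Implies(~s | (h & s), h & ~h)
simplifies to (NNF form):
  s & ~h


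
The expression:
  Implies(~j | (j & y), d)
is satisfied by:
  {d: True, j: True, y: False}
  {d: True, y: False, j: False}
  {d: True, j: True, y: True}
  {d: True, y: True, j: False}
  {j: True, y: False, d: False}


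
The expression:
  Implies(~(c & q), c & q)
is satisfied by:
  {c: True, q: True}


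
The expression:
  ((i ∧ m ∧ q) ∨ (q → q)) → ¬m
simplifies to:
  ¬m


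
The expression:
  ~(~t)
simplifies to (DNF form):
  t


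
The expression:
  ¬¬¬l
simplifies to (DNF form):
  ¬l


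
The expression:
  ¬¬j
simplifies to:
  j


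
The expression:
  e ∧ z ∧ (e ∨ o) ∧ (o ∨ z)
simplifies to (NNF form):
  e ∧ z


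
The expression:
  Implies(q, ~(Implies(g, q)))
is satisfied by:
  {q: False}


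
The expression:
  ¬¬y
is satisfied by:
  {y: True}


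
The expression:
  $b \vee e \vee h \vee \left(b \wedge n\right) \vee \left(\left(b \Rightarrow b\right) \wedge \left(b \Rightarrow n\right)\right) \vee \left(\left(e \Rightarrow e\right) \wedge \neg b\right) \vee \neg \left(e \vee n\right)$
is always true.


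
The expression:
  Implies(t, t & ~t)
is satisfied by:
  {t: False}


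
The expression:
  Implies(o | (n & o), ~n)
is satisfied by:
  {o: False, n: False}
  {n: True, o: False}
  {o: True, n: False}


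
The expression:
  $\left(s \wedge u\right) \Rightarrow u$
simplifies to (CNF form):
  $\text{True}$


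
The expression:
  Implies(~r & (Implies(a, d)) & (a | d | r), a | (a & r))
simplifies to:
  a | r | ~d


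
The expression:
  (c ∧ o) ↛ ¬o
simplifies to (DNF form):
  c ∧ o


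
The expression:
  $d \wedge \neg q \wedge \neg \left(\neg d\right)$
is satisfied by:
  {d: True, q: False}


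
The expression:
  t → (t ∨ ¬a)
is always true.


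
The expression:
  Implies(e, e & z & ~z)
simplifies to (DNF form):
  ~e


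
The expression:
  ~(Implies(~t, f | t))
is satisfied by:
  {t: False, f: False}


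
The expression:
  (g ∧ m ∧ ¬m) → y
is always true.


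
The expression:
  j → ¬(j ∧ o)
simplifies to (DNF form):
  ¬j ∨ ¬o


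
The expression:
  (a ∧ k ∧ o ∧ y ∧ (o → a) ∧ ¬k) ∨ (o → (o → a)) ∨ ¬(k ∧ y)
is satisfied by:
  {a: True, k: False, o: False, y: False}
  {a: False, k: False, o: False, y: False}
  {a: True, y: True, k: False, o: False}
  {y: True, a: False, k: False, o: False}
  {a: True, o: True, y: False, k: False}
  {o: True, y: False, k: False, a: False}
  {a: True, y: True, o: True, k: False}
  {y: True, o: True, a: False, k: False}
  {a: True, k: True, y: False, o: False}
  {k: True, y: False, o: False, a: False}
  {a: True, y: True, k: True, o: False}
  {y: True, k: True, a: False, o: False}
  {a: True, o: True, k: True, y: False}
  {o: True, k: True, y: False, a: False}
  {a: True, y: True, o: True, k: True}


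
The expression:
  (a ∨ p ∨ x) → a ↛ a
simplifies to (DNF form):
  ¬a ∧ ¬p ∧ ¬x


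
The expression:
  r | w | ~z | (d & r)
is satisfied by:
  {r: True, w: True, z: False}
  {r: True, w: False, z: False}
  {w: True, r: False, z: False}
  {r: False, w: False, z: False}
  {r: True, z: True, w: True}
  {r: True, z: True, w: False}
  {z: True, w: True, r: False}


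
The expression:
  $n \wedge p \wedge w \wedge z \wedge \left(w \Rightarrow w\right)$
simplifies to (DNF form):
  $n \wedge p \wedge w \wedge z$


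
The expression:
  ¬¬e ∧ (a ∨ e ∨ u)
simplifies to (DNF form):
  e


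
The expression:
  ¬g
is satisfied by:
  {g: False}


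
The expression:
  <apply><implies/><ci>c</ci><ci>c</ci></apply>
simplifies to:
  <true/>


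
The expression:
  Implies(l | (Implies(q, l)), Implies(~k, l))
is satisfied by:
  {k: True, q: True, l: True}
  {k: True, q: True, l: False}
  {k: True, l: True, q: False}
  {k: True, l: False, q: False}
  {q: True, l: True, k: False}
  {q: True, l: False, k: False}
  {l: True, q: False, k: False}


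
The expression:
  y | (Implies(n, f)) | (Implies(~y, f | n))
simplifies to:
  True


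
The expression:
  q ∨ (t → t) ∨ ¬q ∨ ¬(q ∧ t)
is always true.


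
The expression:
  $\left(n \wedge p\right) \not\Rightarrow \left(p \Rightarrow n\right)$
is never true.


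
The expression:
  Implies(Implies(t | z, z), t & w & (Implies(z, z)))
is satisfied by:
  {t: True, w: True, z: False}
  {t: True, w: False, z: False}
  {t: True, z: True, w: True}


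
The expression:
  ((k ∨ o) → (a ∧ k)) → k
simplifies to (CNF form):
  k ∨ o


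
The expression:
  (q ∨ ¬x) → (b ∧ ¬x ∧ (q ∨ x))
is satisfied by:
  {b: True, x: True, q: False}
  {x: True, q: False, b: False}
  {b: True, q: True, x: False}


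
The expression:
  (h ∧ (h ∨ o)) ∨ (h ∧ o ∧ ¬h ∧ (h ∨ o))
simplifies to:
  h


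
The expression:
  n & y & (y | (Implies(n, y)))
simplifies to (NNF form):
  n & y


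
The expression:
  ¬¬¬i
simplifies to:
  ¬i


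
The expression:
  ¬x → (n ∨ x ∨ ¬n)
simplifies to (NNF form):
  True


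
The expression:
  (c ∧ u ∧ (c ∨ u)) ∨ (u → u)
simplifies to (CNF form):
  True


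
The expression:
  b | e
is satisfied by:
  {b: True, e: True}
  {b: True, e: False}
  {e: True, b: False}


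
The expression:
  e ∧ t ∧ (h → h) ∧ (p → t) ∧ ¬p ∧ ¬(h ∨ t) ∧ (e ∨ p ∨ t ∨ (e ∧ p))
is never true.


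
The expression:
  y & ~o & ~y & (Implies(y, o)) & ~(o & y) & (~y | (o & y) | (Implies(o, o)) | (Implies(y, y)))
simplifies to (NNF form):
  False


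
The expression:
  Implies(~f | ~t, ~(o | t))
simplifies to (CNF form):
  (f | ~o) & (f | ~t) & (t | ~o) & (t | ~t)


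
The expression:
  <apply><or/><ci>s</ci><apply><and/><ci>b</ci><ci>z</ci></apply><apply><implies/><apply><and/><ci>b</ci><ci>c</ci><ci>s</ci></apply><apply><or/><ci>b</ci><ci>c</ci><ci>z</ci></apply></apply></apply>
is always true.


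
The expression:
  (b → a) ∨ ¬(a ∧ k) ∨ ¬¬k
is always true.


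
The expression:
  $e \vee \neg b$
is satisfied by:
  {e: True, b: False}
  {b: False, e: False}
  {b: True, e: True}


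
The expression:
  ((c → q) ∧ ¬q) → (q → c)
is always true.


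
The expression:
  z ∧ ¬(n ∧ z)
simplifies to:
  z ∧ ¬n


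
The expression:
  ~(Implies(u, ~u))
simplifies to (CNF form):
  u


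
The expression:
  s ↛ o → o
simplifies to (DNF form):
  o ∨ ¬s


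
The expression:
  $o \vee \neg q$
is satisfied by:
  {o: True, q: False}
  {q: False, o: False}
  {q: True, o: True}


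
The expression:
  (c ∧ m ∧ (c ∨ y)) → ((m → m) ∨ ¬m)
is always true.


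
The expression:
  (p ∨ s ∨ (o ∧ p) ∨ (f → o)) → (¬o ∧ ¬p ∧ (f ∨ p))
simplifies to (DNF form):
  f ∧ ¬o ∧ ¬p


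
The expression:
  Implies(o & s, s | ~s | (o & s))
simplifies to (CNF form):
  True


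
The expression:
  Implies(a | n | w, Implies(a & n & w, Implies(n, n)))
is always true.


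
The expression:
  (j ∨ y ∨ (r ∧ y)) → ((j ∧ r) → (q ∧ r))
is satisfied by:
  {q: True, r: False, j: False}
  {q: False, r: False, j: False}
  {j: True, q: True, r: False}
  {j: True, q: False, r: False}
  {r: True, q: True, j: False}
  {r: True, q: False, j: False}
  {r: True, j: True, q: True}


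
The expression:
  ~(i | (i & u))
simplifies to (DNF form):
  ~i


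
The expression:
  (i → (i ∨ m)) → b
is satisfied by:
  {b: True}


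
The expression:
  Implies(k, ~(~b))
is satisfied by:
  {b: True, k: False}
  {k: False, b: False}
  {k: True, b: True}


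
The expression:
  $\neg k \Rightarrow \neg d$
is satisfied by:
  {k: True, d: False}
  {d: False, k: False}
  {d: True, k: True}


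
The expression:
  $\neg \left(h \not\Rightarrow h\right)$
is always true.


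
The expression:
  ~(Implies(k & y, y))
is never true.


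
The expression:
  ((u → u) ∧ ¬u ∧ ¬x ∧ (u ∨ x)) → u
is always true.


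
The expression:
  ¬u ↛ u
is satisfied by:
  {u: False}


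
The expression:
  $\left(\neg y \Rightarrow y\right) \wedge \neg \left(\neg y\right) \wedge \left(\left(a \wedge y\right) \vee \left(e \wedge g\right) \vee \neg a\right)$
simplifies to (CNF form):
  $y$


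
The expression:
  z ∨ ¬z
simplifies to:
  True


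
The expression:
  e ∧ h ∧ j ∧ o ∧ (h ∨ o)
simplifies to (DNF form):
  e ∧ h ∧ j ∧ o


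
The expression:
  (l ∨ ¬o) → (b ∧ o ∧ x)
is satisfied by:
  {x: True, o: True, b: True, l: False}
  {x: True, o: True, b: False, l: False}
  {o: True, b: True, x: False, l: False}
  {o: True, x: False, b: False, l: False}
  {x: True, l: True, o: True, b: True}


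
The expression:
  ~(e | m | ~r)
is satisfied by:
  {r: True, e: False, m: False}


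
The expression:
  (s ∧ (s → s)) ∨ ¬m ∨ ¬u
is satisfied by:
  {s: True, u: False, m: False}
  {u: False, m: False, s: False}
  {s: True, m: True, u: False}
  {m: True, u: False, s: False}
  {s: True, u: True, m: False}
  {u: True, s: False, m: False}
  {s: True, m: True, u: True}


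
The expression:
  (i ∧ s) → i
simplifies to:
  True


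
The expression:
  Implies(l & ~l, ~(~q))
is always true.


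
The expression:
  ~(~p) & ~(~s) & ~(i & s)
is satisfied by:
  {p: True, s: True, i: False}


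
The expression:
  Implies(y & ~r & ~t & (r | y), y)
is always true.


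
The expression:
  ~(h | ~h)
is never true.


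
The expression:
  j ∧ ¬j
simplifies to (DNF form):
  False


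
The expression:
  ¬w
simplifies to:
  ¬w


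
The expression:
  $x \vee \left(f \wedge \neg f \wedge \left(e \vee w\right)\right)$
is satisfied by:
  {x: True}


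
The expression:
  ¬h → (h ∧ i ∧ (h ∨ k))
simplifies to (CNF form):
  h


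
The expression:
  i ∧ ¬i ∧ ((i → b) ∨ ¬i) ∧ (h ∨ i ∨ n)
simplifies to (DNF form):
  False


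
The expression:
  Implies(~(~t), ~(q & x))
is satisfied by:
  {t: False, x: False, q: False}
  {q: True, t: False, x: False}
  {x: True, t: False, q: False}
  {q: True, x: True, t: False}
  {t: True, q: False, x: False}
  {q: True, t: True, x: False}
  {x: True, t: True, q: False}


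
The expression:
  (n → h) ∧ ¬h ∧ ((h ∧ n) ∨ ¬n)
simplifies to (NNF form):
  ¬h ∧ ¬n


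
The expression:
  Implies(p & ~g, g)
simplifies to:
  g | ~p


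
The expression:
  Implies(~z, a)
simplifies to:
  a | z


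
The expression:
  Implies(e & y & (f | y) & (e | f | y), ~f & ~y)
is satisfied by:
  {e: False, y: False}
  {y: True, e: False}
  {e: True, y: False}


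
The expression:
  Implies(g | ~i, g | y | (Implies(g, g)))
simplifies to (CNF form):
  True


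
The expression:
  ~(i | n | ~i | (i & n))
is never true.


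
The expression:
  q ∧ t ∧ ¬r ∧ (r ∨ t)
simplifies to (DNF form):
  q ∧ t ∧ ¬r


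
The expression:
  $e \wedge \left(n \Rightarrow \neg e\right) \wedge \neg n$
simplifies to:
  $e \wedge \neg n$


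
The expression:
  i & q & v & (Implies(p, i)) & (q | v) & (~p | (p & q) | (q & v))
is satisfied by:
  {i: True, q: True, v: True}


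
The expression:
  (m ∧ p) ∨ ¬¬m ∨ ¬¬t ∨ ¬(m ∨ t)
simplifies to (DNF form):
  True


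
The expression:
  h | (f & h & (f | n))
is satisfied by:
  {h: True}


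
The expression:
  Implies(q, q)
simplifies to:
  True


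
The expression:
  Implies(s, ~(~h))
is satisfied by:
  {h: True, s: False}
  {s: False, h: False}
  {s: True, h: True}


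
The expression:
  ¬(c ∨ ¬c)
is never true.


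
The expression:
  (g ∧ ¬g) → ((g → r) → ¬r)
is always true.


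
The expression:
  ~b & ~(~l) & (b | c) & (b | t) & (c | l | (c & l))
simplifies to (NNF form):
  c & l & t & ~b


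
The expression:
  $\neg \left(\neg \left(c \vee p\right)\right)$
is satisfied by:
  {c: True, p: True}
  {c: True, p: False}
  {p: True, c: False}


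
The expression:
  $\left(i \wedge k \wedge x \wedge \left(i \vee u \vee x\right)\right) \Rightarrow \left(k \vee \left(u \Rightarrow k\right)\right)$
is always true.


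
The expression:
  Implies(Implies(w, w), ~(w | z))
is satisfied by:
  {w: False, z: False}


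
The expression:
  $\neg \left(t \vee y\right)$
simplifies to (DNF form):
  $\neg t \wedge \neg y$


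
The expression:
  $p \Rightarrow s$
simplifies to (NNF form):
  $s \vee \neg p$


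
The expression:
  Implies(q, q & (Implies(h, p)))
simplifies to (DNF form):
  p | ~h | ~q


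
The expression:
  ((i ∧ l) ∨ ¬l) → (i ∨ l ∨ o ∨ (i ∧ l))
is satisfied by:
  {i: True, o: True, l: True}
  {i: True, o: True, l: False}
  {i: True, l: True, o: False}
  {i: True, l: False, o: False}
  {o: True, l: True, i: False}
  {o: True, l: False, i: False}
  {l: True, o: False, i: False}


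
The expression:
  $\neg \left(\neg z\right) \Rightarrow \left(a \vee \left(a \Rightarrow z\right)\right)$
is always true.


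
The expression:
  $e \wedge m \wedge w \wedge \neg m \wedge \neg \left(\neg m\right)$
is never true.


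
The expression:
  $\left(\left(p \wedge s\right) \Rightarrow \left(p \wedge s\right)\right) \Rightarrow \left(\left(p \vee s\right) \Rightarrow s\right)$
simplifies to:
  $s \vee \neg p$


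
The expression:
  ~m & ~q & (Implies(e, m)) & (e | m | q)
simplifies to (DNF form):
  False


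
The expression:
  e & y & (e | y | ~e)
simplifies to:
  e & y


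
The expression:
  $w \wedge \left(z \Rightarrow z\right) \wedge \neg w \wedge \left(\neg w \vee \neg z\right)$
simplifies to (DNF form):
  $\text{False}$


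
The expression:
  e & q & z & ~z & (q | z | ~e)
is never true.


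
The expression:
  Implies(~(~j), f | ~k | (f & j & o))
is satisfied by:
  {f: True, k: False, j: False}
  {f: False, k: False, j: False}
  {j: True, f: True, k: False}
  {j: True, f: False, k: False}
  {k: True, f: True, j: False}
  {k: True, f: False, j: False}
  {k: True, j: True, f: True}


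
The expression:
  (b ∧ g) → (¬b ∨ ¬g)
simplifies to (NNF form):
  ¬b ∨ ¬g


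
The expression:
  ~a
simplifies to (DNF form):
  ~a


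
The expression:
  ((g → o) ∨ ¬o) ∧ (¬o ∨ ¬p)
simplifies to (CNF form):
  ¬o ∨ ¬p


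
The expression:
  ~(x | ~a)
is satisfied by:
  {a: True, x: False}


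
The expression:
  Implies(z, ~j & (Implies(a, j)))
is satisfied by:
  {j: False, z: False, a: False}
  {a: True, j: False, z: False}
  {j: True, a: False, z: False}
  {a: True, j: True, z: False}
  {z: True, a: False, j: False}


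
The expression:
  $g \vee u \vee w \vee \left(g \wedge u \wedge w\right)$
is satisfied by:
  {u: True, g: True, w: True}
  {u: True, g: True, w: False}
  {u: True, w: True, g: False}
  {u: True, w: False, g: False}
  {g: True, w: True, u: False}
  {g: True, w: False, u: False}
  {w: True, g: False, u: False}


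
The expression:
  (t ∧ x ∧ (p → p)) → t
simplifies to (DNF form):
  True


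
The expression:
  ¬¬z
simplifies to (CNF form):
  z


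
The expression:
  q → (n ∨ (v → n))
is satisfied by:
  {n: True, v: False, q: False}
  {v: False, q: False, n: False}
  {n: True, q: True, v: False}
  {q: True, v: False, n: False}
  {n: True, v: True, q: False}
  {v: True, n: False, q: False}
  {n: True, q: True, v: True}


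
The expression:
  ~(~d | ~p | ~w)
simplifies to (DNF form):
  d & p & w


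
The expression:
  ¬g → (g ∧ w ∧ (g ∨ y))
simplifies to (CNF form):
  g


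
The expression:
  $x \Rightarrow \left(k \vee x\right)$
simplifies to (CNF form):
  $\text{True}$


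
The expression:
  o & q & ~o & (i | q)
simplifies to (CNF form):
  False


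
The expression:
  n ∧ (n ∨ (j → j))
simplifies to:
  n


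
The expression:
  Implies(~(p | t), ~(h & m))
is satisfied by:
  {p: True, t: True, h: False, m: False}
  {p: True, h: False, m: False, t: False}
  {t: True, h: False, m: False, p: False}
  {t: False, h: False, m: False, p: False}
  {p: True, m: True, t: True, h: False}
  {p: True, m: True, t: False, h: False}
  {m: True, t: True, p: False, h: False}
  {m: True, p: False, h: False, t: False}
  {t: True, p: True, h: True, m: False}
  {p: True, h: True, t: False, m: False}
  {t: True, h: True, p: False, m: False}
  {h: True, p: False, m: False, t: False}
  {p: True, m: True, h: True, t: True}
  {p: True, m: True, h: True, t: False}
  {m: True, h: True, t: True, p: False}


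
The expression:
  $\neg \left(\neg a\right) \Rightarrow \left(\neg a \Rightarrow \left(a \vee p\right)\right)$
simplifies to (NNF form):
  $\text{True}$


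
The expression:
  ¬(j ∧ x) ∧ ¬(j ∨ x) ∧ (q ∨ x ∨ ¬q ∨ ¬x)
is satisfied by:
  {x: False, j: False}


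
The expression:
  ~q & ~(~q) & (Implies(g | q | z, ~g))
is never true.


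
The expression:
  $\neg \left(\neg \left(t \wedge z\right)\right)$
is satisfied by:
  {t: True, z: True}


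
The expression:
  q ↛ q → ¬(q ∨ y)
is always true.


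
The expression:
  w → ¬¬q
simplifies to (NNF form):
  q ∨ ¬w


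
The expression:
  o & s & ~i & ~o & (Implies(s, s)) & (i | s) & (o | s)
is never true.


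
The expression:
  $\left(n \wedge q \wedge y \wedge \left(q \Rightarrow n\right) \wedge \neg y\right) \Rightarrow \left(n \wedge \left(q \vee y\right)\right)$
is always true.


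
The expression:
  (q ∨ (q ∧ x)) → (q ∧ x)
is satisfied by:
  {x: True, q: False}
  {q: False, x: False}
  {q: True, x: True}


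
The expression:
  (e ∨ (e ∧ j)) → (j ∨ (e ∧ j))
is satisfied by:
  {j: True, e: False}
  {e: False, j: False}
  {e: True, j: True}


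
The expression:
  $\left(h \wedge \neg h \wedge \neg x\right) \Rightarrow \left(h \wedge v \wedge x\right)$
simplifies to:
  $\text{True}$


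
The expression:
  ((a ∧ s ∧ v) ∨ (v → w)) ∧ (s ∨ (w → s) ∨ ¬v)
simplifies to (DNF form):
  (a ∧ s) ∨ (s ∧ w) ∨ ¬v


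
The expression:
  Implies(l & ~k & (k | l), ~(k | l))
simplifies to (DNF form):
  k | ~l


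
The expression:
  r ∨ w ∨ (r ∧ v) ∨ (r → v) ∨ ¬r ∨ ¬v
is always true.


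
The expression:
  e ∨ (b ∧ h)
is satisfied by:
  {e: True, h: True, b: True}
  {e: True, h: True, b: False}
  {e: True, b: True, h: False}
  {e: True, b: False, h: False}
  {h: True, b: True, e: False}


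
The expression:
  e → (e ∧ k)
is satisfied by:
  {k: True, e: False}
  {e: False, k: False}
  {e: True, k: True}


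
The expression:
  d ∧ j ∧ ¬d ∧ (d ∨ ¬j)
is never true.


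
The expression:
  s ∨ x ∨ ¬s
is always true.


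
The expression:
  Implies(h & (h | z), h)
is always true.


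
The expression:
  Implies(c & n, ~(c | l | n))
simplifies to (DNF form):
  ~c | ~n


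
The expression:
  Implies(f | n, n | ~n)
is always true.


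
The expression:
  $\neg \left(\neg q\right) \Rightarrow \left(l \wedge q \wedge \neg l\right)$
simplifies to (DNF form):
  $\neg q$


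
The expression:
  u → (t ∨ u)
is always true.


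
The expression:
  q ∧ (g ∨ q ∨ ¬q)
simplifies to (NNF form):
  q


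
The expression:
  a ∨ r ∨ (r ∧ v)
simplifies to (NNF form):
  a ∨ r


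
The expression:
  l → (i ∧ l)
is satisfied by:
  {i: True, l: False}
  {l: False, i: False}
  {l: True, i: True}


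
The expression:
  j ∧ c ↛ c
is never true.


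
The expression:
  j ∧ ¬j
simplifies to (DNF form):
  False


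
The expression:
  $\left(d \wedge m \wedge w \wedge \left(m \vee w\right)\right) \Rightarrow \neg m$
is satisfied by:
  {w: False, m: False, d: False}
  {d: True, w: False, m: False}
  {m: True, w: False, d: False}
  {d: True, m: True, w: False}
  {w: True, d: False, m: False}
  {d: True, w: True, m: False}
  {m: True, w: True, d: False}


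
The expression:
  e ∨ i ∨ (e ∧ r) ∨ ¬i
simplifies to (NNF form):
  True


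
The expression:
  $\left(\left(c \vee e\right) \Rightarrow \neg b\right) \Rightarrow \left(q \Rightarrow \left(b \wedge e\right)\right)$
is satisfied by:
  {b: True, c: True, e: True, q: False}
  {b: True, c: True, e: False, q: False}
  {b: True, e: True, c: False, q: False}
  {b: True, e: False, c: False, q: False}
  {c: True, e: True, b: False, q: False}
  {c: True, b: False, e: False, q: False}
  {c: False, e: True, b: False, q: False}
  {c: False, b: False, e: False, q: False}
  {b: True, q: True, c: True, e: True}
  {b: True, q: True, c: True, e: False}
  {b: True, q: True, e: True, c: False}
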